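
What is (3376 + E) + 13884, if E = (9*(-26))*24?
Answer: 11644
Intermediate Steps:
E = -5616 (E = -234*24 = -5616)
(3376 + E) + 13884 = (3376 - 5616) + 13884 = -2240 + 13884 = 11644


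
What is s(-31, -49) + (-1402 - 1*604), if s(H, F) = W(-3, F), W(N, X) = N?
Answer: -2009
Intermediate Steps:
s(H, F) = -3
s(-31, -49) + (-1402 - 1*604) = -3 + (-1402 - 1*604) = -3 + (-1402 - 604) = -3 - 2006 = -2009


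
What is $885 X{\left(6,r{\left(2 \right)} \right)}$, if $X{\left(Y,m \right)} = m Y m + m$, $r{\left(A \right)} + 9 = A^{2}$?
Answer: $128325$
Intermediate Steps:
$r{\left(A \right)} = -9 + A^{2}$
$X{\left(Y,m \right)} = m + Y m^{2}$ ($X{\left(Y,m \right)} = Y m m + m = Y m^{2} + m = m + Y m^{2}$)
$885 X{\left(6,r{\left(2 \right)} \right)} = 885 \left(-9 + 2^{2}\right) \left(1 + 6 \left(-9 + 2^{2}\right)\right) = 885 \left(-9 + 4\right) \left(1 + 6 \left(-9 + 4\right)\right) = 885 \left(- 5 \left(1 + 6 \left(-5\right)\right)\right) = 885 \left(- 5 \left(1 - 30\right)\right) = 885 \left(\left(-5\right) \left(-29\right)\right) = 885 \cdot 145 = 128325$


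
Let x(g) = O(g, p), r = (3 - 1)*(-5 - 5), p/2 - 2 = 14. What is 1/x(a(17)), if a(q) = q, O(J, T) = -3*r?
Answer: 1/60 ≈ 0.016667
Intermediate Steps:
p = 32 (p = 4 + 2*14 = 4 + 28 = 32)
r = -20 (r = 2*(-10) = -20)
O(J, T) = 60 (O(J, T) = -3*(-20) = 60)
x(g) = 60
1/x(a(17)) = 1/60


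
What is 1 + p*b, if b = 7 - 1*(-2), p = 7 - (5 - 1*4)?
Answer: 55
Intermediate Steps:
p = 6 (p = 7 - (5 - 4) = 7 - 1*1 = 7 - 1 = 6)
b = 9 (b = 7 + 2 = 9)
1 + p*b = 1 + 6*9 = 1 + 54 = 55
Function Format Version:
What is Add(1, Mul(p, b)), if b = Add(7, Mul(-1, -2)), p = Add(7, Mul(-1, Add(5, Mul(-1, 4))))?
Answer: 55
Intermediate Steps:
p = 6 (p = Add(7, Mul(-1, Add(5, -4))) = Add(7, Mul(-1, 1)) = Add(7, -1) = 6)
b = 9 (b = Add(7, 2) = 9)
Add(1, Mul(p, b)) = Add(1, Mul(6, 9)) = Add(1, 54) = 55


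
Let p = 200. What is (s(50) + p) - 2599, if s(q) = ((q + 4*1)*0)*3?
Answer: -2399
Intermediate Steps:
s(q) = 0 (s(q) = ((q + 4)*0)*3 = ((4 + q)*0)*3 = 0*3 = 0)
(s(50) + p) - 2599 = (0 + 200) - 2599 = 200 - 2599 = -2399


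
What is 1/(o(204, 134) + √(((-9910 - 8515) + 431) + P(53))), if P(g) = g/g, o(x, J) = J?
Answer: 134/35949 - I*√17993/35949 ≈ 0.0037275 - 0.0037313*I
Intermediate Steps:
P(g) = 1
1/(o(204, 134) + √(((-9910 - 8515) + 431) + P(53))) = 1/(134 + √(((-9910 - 8515) + 431) + 1)) = 1/(134 + √((-18425 + 431) + 1)) = 1/(134 + √(-17994 + 1)) = 1/(134 + √(-17993)) = 1/(134 + I*√17993)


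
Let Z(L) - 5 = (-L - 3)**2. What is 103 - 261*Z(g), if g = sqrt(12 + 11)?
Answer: -9554 - 1566*sqrt(23) ≈ -17064.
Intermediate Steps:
g = sqrt(23) ≈ 4.7958
Z(L) = 5 + (-3 - L)**2 (Z(L) = 5 + (-L - 3)**2 = 5 + (-3 - L)**2)
103 - 261*Z(g) = 103 - 261*(5 + (3 + sqrt(23))**2) = 103 + (-1305 - 261*(3 + sqrt(23))**2) = -1202 - 261*(3 + sqrt(23))**2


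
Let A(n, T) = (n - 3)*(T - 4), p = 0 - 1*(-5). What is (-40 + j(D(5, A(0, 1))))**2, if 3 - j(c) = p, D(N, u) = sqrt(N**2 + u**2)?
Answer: 1764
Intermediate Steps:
p = 5 (p = 0 + 5 = 5)
A(n, T) = (-4 + T)*(-3 + n) (A(n, T) = (-3 + n)*(-4 + T) = (-4 + T)*(-3 + n))
j(c) = -2 (j(c) = 3 - 1*5 = 3 - 5 = -2)
(-40 + j(D(5, A(0, 1))))**2 = (-40 - 2)**2 = (-42)**2 = 1764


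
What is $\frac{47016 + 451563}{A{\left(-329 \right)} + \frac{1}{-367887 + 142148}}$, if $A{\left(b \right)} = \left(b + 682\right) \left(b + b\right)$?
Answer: $- \frac{37516241627}{17477766829} \approx -2.1465$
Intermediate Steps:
$A{\left(b \right)} = 2 b \left(682 + b\right)$ ($A{\left(b \right)} = \left(682 + b\right) 2 b = 2 b \left(682 + b\right)$)
$\frac{47016 + 451563}{A{\left(-329 \right)} + \frac{1}{-367887 + 142148}} = \frac{47016 + 451563}{2 \left(-329\right) \left(682 - 329\right) + \frac{1}{-367887 + 142148}} = \frac{498579}{2 \left(-329\right) 353 + \frac{1}{-225739}} = \frac{498579}{-232274 - \frac{1}{225739}} = \frac{498579}{- \frac{52433300487}{225739}} = 498579 \left(- \frac{225739}{52433300487}\right) = - \frac{37516241627}{17477766829}$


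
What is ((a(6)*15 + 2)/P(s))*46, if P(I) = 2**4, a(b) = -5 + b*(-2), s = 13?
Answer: -5819/8 ≈ -727.38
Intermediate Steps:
a(b) = -5 - 2*b
P(I) = 16
((a(6)*15 + 2)/P(s))*46 = (((-5 - 2*6)*15 + 2)/16)*46 = (((-5 - 12)*15 + 2)*(1/16))*46 = ((-17*15 + 2)*(1/16))*46 = ((-255 + 2)*(1/16))*46 = -253*1/16*46 = -253/16*46 = -5819/8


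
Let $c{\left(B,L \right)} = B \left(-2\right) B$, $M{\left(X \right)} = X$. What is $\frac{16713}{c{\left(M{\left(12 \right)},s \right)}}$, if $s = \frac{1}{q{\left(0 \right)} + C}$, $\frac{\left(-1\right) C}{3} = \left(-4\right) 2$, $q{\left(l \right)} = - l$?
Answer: $- \frac{1857}{32} \approx -58.031$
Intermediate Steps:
$C = 24$ ($C = - 3 \left(\left(-4\right) 2\right) = \left(-3\right) \left(-8\right) = 24$)
$s = \frac{1}{24}$ ($s = \frac{1}{\left(-1\right) 0 + 24} = \frac{1}{0 + 24} = \frac{1}{24} \approx 0.041667$)
$c{\left(B,L \right)} = - 2 B^{2}$ ($c{\left(B,L \right)} = - 2 B B = - 2 B^{2}$)
$\frac{16713}{c{\left(M{\left(12 \right)},s \right)}} = \frac{16713}{\left(-2\right) 12^{2}} = \frac{16713}{\left(-2\right) 144} = \frac{16713}{-288} = 16713 \left(- \frac{1}{288}\right) = - \frac{1857}{32}$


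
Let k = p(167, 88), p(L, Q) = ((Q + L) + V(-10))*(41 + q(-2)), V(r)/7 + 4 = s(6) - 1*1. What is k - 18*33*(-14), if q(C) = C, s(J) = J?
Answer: 18534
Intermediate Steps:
V(r) = 7 (V(r) = -28 + 7*(6 - 1*1) = -28 + 7*(6 - 1) = -28 + 7*5 = -28 + 35 = 7)
p(L, Q) = 273 + 39*L + 39*Q (p(L, Q) = ((Q + L) + 7)*(41 - 2) = ((L + Q) + 7)*39 = (7 + L + Q)*39 = 273 + 39*L + 39*Q)
k = 10218 (k = 273 + 39*167 + 39*88 = 273 + 6513 + 3432 = 10218)
k - 18*33*(-14) = 10218 - 18*33*(-14) = 10218 - 594*(-14) = 10218 - 1*(-8316) = 10218 + 8316 = 18534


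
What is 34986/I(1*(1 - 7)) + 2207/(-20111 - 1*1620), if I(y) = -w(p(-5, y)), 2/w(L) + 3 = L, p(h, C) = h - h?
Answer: 1140418942/21731 ≈ 52479.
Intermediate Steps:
p(h, C) = 0
w(L) = 2/(-3 + L)
I(y) = ⅔ (I(y) = -2/(-3 + 0) = -2/(-3) = -2*(-1)/3 = -1*(-⅔) = ⅔)
34986/I(1*(1 - 7)) + 2207/(-20111 - 1*1620) = 34986/(⅔) + 2207/(-20111 - 1*1620) = 34986*(3/2) + 2207/(-20111 - 1620) = 52479 + 2207/(-21731) = 52479 + 2207*(-1/21731) = 52479 - 2207/21731 = 1140418942/21731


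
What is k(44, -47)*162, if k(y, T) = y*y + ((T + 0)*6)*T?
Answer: 2460780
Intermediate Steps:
k(y, T) = y² + 6*T² (k(y, T) = y² + (T*6)*T = y² + (6*T)*T = y² + 6*T²)
k(44, -47)*162 = (44² + 6*(-47)²)*162 = (1936 + 6*2209)*162 = (1936 + 13254)*162 = 15190*162 = 2460780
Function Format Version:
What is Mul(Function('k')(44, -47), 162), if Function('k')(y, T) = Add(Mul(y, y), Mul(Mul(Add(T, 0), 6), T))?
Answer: 2460780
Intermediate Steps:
Function('k')(y, T) = Add(Pow(y, 2), Mul(6, Pow(T, 2))) (Function('k')(y, T) = Add(Pow(y, 2), Mul(Mul(T, 6), T)) = Add(Pow(y, 2), Mul(Mul(6, T), T)) = Add(Pow(y, 2), Mul(6, Pow(T, 2))))
Mul(Function('k')(44, -47), 162) = Mul(Add(Pow(44, 2), Mul(6, Pow(-47, 2))), 162) = Mul(Add(1936, Mul(6, 2209)), 162) = Mul(Add(1936, 13254), 162) = Mul(15190, 162) = 2460780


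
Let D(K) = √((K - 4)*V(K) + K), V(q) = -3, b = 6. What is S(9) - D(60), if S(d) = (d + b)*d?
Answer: 135 - 6*I*√3 ≈ 135.0 - 10.392*I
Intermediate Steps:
S(d) = d*(6 + d) (S(d) = (d + 6)*d = (6 + d)*d = d*(6 + d))
D(K) = √(12 - 2*K) (D(K) = √((K - 4)*(-3) + K) = √((-4 + K)*(-3) + K) = √((12 - 3*K) + K) = √(12 - 2*K))
S(9) - D(60) = 9*(6 + 9) - √(12 - 2*60) = 9*15 - √(12 - 120) = 135 - √(-108) = 135 - 6*I*√3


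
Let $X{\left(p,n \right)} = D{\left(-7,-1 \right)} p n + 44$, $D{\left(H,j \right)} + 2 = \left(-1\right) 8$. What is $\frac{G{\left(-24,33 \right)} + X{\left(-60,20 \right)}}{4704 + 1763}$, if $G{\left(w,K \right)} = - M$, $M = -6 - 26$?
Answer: $\frac{12076}{6467} \approx 1.8673$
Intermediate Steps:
$D{\left(H,j \right)} = -10$ ($D{\left(H,j \right)} = -2 - 8 = -10$)
$M = -32$ ($M = -6 - 26 = -32$)
$X{\left(p,n \right)} = 44 - 10 n p$ ($X{\left(p,n \right)} = - 10 p n + 44 = - 10 n p + 44 = 44 - 10 n p$)
$G{\left(w,K \right)} = 32$ ($G{\left(w,K \right)} = \left(-1\right) \left(-32\right) = 32$)
$\frac{G{\left(-24,33 \right)} + X{\left(-60,20 \right)}}{4704 + 1763} = \frac{32 - \left(-44 + 200 \left(-60\right)\right)}{4704 + 1763} = \frac{32 + \left(44 + 12000\right)}{6467} = \left(32 + 12044\right) \frac{1}{6467} = 12076 \cdot \frac{1}{6467} = \frac{12076}{6467}$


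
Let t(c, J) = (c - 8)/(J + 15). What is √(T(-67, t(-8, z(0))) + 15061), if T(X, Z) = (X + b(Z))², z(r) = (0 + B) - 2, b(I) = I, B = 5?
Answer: √1593262/9 ≈ 140.25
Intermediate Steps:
z(r) = 3 (z(r) = (0 + 5) - 2 = 5 - 2 = 3)
t(c, J) = (-8 + c)/(15 + J)
T(X, Z) = (X + Z)²
√(T(-67, t(-8, z(0))) + 15061) = √((-67 + (-8 - 8)/(15 + 3))² + 15061) = √((-67 - 16/18)² + 15061) = √((-67 + (1/18)*(-16))² + 15061) = √((-67 - 8/9)² + 15061) = √((-611/9)² + 15061) = √(373321/81 + 15061) = √(1593262/81) = √1593262/9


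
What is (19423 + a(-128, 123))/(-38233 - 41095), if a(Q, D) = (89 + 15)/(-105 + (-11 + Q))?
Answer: -32021/130784 ≈ -0.24484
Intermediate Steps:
a(Q, D) = 104/(-116 + Q)
(19423 + a(-128, 123))/(-38233 - 41095) = (19423 + 104/(-116 - 128))/(-38233 - 41095) = (19423 + 104/(-244))/(-79328) = (19423 + 104*(-1/244))*(-1/79328) = (19423 - 26/61)*(-1/79328) = (1184777/61)*(-1/79328) = -32021/130784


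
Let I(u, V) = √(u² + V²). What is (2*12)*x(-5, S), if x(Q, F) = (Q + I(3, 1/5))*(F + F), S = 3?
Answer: -720 + 144*√226/5 ≈ -287.04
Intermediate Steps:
I(u, V) = √(V² + u²)
x(Q, F) = 2*F*(Q + √226/5) (x(Q, F) = (Q + √((1/5)² + 3²))*(F + F) = (Q + √((⅕)² + 9))*(2*F) = (Q + √(1/25 + 9))*(2*F) = (Q + √(226/25))*(2*F) = (Q + √226/5)*(2*F) = 2*F*(Q + √226/5))
(2*12)*x(-5, S) = (2*12)*((⅖)*3*(√226 + 5*(-5))) = 24*((⅖)*3*(√226 - 25)) = 24*((⅖)*3*(-25 + √226)) = 24*(-30 + 6*√226/5) = -720 + 144*√226/5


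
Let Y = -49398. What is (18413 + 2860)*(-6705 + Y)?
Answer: -1193479119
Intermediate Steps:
(18413 + 2860)*(-6705 + Y) = (18413 + 2860)*(-6705 - 49398) = 21273*(-56103) = -1193479119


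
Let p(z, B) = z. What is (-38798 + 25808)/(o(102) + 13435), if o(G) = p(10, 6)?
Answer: -2598/2689 ≈ -0.96616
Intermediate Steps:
o(G) = 10
(-38798 + 25808)/(o(102) + 13435) = (-38798 + 25808)/(10 + 13435) = -12990/13445 = -12990*1/13445 = -2598/2689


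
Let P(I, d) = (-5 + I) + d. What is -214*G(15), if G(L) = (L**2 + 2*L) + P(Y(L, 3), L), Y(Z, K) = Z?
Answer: -59920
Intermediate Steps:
P(I, d) = -5 + I + d
G(L) = -5 + L**2 + 4*L (G(L) = (L**2 + 2*L) + (-5 + L + L) = (L**2 + 2*L) + (-5 + 2*L) = -5 + L**2 + 4*L)
-214*G(15) = -214*(-5 + 15**2 + 4*15) = -214*(-5 + 225 + 60) = -214*280 = -59920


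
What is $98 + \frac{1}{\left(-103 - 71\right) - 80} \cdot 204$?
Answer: $\frac{12344}{127} \approx 97.197$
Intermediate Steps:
$98 + \frac{1}{\left(-103 - 71\right) - 80} \cdot 204 = 98 + \frac{1}{-174 - 80} \cdot 204 = 98 + \frac{1}{-254} \cdot 204 = 98 - \frac{102}{127} = \frac{12344}{127}$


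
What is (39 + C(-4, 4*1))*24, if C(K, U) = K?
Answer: 840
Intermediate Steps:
(39 + C(-4, 4*1))*24 = (39 - 4)*24 = 35*24 = 840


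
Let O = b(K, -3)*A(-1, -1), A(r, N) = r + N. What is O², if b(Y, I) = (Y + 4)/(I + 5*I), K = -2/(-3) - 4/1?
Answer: 4/729 ≈ 0.0054870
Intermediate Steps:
K = -10/3 (K = -2*(-⅓) - 4*1 = ⅔ - 4 = -10/3 ≈ -3.3333)
A(r, N) = N + r
b(Y, I) = (4 + Y)/(6*I) (b(Y, I) = (4 + Y)/((6*I)) = (4 + Y)*(1/(6*I)) = (4 + Y)/(6*I))
O = 2/27 (O = ((⅙)*(4 - 10/3)/(-3))*(-1 - 1) = ((⅙)*(-⅓)*(⅔))*(-2) = -1/27*(-2) = 2/27 ≈ 0.074074)
O² = (2/27)² = 4/729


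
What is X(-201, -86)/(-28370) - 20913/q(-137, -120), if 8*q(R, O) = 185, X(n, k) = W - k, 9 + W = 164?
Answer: -949291813/1049690 ≈ -904.35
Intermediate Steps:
W = 155 (W = -9 + 164 = 155)
X(n, k) = 155 - k
q(R, O) = 185/8 (q(R, O) = (1/8)*185 = 185/8)
X(-201, -86)/(-28370) - 20913/q(-137, -120) = (155 - 1*(-86))/(-28370) - 20913/185/8 = (155 + 86)*(-1/28370) - 20913*8/185 = 241*(-1/28370) - 167304/185 = -241/28370 - 167304/185 = -949291813/1049690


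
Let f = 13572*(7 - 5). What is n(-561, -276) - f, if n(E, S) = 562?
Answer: -26582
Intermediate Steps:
f = 27144 (f = 13572*2 = 27144)
n(-561, -276) - f = 562 - 1*27144 = 562 - 27144 = -26582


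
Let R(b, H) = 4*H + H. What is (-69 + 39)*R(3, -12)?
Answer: 1800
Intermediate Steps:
R(b, H) = 5*H
(-69 + 39)*R(3, -12) = (-69 + 39)*(5*(-12)) = -30*(-60) = 1800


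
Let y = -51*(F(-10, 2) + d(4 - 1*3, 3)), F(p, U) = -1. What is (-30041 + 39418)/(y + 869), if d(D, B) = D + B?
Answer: 9377/716 ≈ 13.096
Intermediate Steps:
d(D, B) = B + D
y = -153 (y = -51*(-1 + (3 + (4 - 1*3))) = -51*(-1 + (3 + (4 - 3))) = -51*(-1 + (3 + 1)) = -51*(-1 + 4) = -51*3 = -153)
(-30041 + 39418)/(y + 869) = (-30041 + 39418)/(-153 + 869) = 9377/716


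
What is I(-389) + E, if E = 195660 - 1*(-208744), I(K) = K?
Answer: 404015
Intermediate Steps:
E = 404404 (E = 195660 + 208744 = 404404)
I(-389) + E = -389 + 404404 = 404015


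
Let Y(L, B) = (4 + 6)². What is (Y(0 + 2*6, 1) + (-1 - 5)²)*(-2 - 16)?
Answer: -2448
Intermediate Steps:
Y(L, B) = 100 (Y(L, B) = 10² = 100)
(Y(0 + 2*6, 1) + (-1 - 5)²)*(-2 - 16) = (100 + (-1 - 5)²)*(-2 - 16) = (100 + (-6)²)*(-18) = (100 + 36)*(-18) = 136*(-18) = -2448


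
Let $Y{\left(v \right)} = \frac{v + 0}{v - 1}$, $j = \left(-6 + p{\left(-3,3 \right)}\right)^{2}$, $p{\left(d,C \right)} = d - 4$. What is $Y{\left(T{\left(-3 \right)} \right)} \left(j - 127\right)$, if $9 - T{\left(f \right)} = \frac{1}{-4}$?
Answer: $\frac{518}{11} \approx 47.091$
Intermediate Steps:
$p{\left(d,C \right)} = -4 + d$
$T{\left(f \right)} = \frac{37}{4}$ ($T{\left(f \right)} = 9 - \frac{1}{-4} = 9 - - \frac{1}{4} = 9 + \frac{1}{4} = \frac{37}{4}$)
$j = 169$ ($j = \left(-6 - 7\right)^{2} = \left(-13\right)^{2} = 169$)
$Y{\left(v \right)} = \frac{v}{-1 + v}$
$Y{\left(T{\left(-3 \right)} \right)} \left(j - 127\right) = \frac{37}{4 \left(-1 + \frac{37}{4}\right)} \left(169 - 127\right) = \frac{37}{4 \cdot \frac{33}{4}} \cdot 42 = \frac{37}{4} \cdot \frac{4}{33} \cdot 42 = \frac{37}{33} \cdot 42 = \frac{518}{11}$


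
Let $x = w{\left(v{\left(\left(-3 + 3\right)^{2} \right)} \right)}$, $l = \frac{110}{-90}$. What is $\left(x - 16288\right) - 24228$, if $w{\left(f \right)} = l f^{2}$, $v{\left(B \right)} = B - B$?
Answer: $-40516$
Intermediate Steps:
$l = - \frac{11}{9}$ ($l = 110 \left(- \frac{1}{90}\right) = - \frac{11}{9} \approx -1.2222$)
$v{\left(B \right)} = 0$
$w{\left(f \right)} = - \frac{11 f^{2}}{9}$
$x = 0$ ($x = - \frac{11 \cdot 0^{2}}{9} = \left(- \frac{11}{9}\right) 0 = 0$)
$\left(x - 16288\right) - 24228 = \left(0 - 16288\right) - 24228 = -16288 - 24228 = -40516$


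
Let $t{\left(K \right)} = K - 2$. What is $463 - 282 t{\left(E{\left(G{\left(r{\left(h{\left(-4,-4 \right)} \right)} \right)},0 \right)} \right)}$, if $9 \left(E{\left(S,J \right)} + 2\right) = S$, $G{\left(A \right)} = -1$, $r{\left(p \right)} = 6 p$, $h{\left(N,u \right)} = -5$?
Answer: $\frac{4867}{3} \approx 1622.3$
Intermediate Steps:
$E{\left(S,J \right)} = -2 + \frac{S}{9}$
$t{\left(K \right)} = -2 + K$
$463 - 282 t{\left(E{\left(G{\left(r{\left(h{\left(-4,-4 \right)} \right)} \right)},0 \right)} \right)} = 463 - 282 \left(-2 + \left(-2 + \frac{1}{9} \left(-1\right)\right)\right) = 463 - 282 \left(-2 - \frac{19}{9}\right) = 463 - - \frac{3478}{3} = 463 + \frac{3478}{3} = \frac{4867}{3}$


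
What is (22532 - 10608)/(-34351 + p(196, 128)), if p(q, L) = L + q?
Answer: -11924/34027 ≈ -0.35043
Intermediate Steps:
(22532 - 10608)/(-34351 + p(196, 128)) = (22532 - 10608)/(-34351 + (128 + 196)) = 11924/(-34351 + 324) = 11924/(-34027) = 11924*(-1/34027) = -11924/34027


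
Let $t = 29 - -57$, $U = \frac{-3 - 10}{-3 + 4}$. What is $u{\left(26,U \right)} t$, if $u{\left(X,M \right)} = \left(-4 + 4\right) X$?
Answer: $0$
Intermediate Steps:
$U = -13$ ($U = - \frac{13}{1} = \left(-13\right) 1 = -13$)
$u{\left(X,M \right)} = 0$ ($u{\left(X,M \right)} = 0 X = 0$)
$t = 86$ ($t = 29 + 57 = 86$)
$u{\left(26,U \right)} t = 0 \cdot 86 = 0$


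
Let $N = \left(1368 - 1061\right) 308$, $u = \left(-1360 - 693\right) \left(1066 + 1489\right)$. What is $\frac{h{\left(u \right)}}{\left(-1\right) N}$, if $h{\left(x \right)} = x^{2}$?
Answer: $- \frac{3930625503175}{13508} \approx -2.9098 \cdot 10^{8}$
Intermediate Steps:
$u = -5245415$ ($u = \left(-2053\right) 2555 = -5245415$)
$N = 94556$ ($N = 307 \cdot 308 = 94556$)
$\frac{h{\left(u \right)}}{\left(-1\right) N} = \frac{\left(-5245415\right)^{2}}{\left(-1\right) 94556} = \frac{27514378522225}{-94556} = 27514378522225 \left(- \frac{1}{94556}\right) = - \frac{3930625503175}{13508}$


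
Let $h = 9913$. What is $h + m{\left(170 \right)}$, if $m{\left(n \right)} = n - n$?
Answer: $9913$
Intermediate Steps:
$m{\left(n \right)} = 0$
$h + m{\left(170 \right)} = 9913 + 0 = 9913$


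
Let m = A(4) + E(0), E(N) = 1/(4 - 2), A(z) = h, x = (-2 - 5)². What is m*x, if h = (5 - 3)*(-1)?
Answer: -147/2 ≈ -73.500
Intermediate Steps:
x = 49 (x = (-7)² = 49)
h = -2 (h = 2*(-1) = -2)
A(z) = -2
E(N) = ½ (E(N) = 1/2 = ½)
m = -3/2 (m = -2 + ½ = -3/2 ≈ -1.5000)
m*x = -3/2*49 = -147/2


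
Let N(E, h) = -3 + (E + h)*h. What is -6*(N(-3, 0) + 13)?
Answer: -60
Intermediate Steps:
N(E, h) = -3 + h*(E + h)
-6*(N(-3, 0) + 13) = -6*((-3 + 0² - 3*0) + 13) = -6*((-3 + 0 + 0) + 13) = -6*(-3 + 13) = -6*10 = -60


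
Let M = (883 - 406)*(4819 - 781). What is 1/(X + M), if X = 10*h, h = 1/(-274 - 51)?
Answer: 65/125198188 ≈ 5.1918e-7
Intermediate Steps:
h = -1/325 (h = 1/(-325) = -1/325 ≈ -0.0030769)
M = 1926126 (M = 477*4038 = 1926126)
X = -2/65 (X = 10*(-1/325) = -2/65 ≈ -0.030769)
1/(X + M) = 1/(-2/65 + 1926126) = 1/(125198188/65) = 65/125198188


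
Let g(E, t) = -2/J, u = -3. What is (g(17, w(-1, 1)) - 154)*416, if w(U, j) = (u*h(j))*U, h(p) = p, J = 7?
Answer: -449280/7 ≈ -64183.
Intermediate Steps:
w(U, j) = -3*U*j (w(U, j) = (-3*j)*U = -3*U*j)
g(E, t) = -2/7
(g(17, w(-1, 1)) - 154)*416 = (-2/7 - 154)*416 = -1080/7*416 = -449280/7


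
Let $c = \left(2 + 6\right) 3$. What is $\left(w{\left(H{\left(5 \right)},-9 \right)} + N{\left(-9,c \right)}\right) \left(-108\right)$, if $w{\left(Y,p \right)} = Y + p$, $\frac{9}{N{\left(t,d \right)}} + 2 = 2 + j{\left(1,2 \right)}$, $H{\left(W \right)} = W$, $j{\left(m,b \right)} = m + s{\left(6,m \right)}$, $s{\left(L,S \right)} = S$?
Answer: $-54$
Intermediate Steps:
$c = 24$ ($c = 8 \cdot 3 = 24$)
$j{\left(m,b \right)} = 2 m$ ($j{\left(m,b \right)} = m + m = 2 m$)
$N{\left(t,d \right)} = \frac{9}{2}$ ($N{\left(t,d \right)} = \frac{9}{-2 + \left(2 + 2 \cdot 1\right)} = \frac{9}{-2 + \left(2 + 2\right)} = \frac{9}{-2 + 4} = \frac{9}{2}$)
$\left(w{\left(H{\left(5 \right)},-9 \right)} + N{\left(-9,c \right)}\right) \left(-108\right) = \left(\left(5 - 9\right) + \frac{9}{2}\right) \left(-108\right) = \left(-4 + \frac{9}{2}\right) \left(-108\right) = \frac{1}{2} \left(-108\right) = -54$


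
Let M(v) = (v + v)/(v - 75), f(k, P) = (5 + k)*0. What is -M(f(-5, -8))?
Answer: 0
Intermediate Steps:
f(k, P) = 0
M(v) = 2*v/(-75 + v) (M(v) = (2*v)/(-75 + v) = 2*v/(-75 + v))
-M(f(-5, -8)) = -2*0/(-75 + 0) = -2*0/(-75) = -2*0*(-1)/75 = -1*0 = 0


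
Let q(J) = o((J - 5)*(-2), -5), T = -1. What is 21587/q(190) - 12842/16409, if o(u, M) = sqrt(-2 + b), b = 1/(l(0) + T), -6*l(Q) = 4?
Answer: -12842/16409 - 21587*I*sqrt(65)/13 ≈ -0.78262 - 13388.0*I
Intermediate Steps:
l(Q) = -2/3 (l(Q) = -1/6*4 = -2/3)
b = -3/5 (b = 1/(-2/3 - 1) = 1/(-5/3) = -3/5 ≈ -0.60000)
o(u, M) = I*sqrt(65)/5 (o(u, M) = sqrt(-2 - 3/5) = sqrt(-13/5) = I*sqrt(65)/5)
q(J) = I*sqrt(65)/5
21587/q(190) - 12842/16409 = 21587/((I*sqrt(65)/5)) - 12842/16409 = 21587*(-I*sqrt(65)/13) - 12842*1/16409 = -21587*I*sqrt(65)/13 - 12842/16409 = -12842/16409 - 21587*I*sqrt(65)/13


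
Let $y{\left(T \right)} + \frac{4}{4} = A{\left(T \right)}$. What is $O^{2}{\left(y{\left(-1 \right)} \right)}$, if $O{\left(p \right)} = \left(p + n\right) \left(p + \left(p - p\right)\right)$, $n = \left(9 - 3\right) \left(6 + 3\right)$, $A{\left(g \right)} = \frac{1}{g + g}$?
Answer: $\frac{99225}{16} \approx 6201.6$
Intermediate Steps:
$A{\left(g \right)} = \frac{1}{2 g}$
$y{\left(T \right)} = -1 + \frac{1}{2 T}$
$n = 54$ ($n = 6 \cdot 9 = 54$)
$O{\left(p \right)} = p \left(54 + p\right)$ ($O{\left(p \right)} = \left(p + 54\right) \left(p + \left(p - p\right)\right) = \left(54 + p\right) \left(p + 0\right) = \left(54 + p\right) p = p \left(54 + p\right)$)
$O^{2}{\left(y{\left(-1 \right)} \right)} = \left(\frac{\frac{1}{2} - -1}{-1} \left(54 + \frac{\frac{1}{2} - -1}{-1}\right)\right)^{2} = \left(- (\frac{1}{2} + 1) \left(54 - \left(\frac{1}{2} + 1\right)\right)\right)^{2} = \left(\left(-1\right) \frac{3}{2} \left(54 - \frac{3}{2}\right)\right)^{2} = \left(- \frac{3 \left(54 - \frac{3}{2}\right)}{2}\right)^{2} = \left(\left(- \frac{3}{2}\right) \frac{105}{2}\right)^{2} = \left(- \frac{315}{4}\right)^{2} = \frac{99225}{16}$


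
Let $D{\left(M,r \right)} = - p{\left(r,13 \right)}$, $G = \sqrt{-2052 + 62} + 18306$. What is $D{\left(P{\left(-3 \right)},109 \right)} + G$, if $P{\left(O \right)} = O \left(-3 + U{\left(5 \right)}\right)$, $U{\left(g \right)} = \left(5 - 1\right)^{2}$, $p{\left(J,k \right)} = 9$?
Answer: $18297 + i \sqrt{1990} \approx 18297.0 + 44.609 i$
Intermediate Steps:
$U{\left(g \right)} = 16$ ($U{\left(g \right)} = 4^{2} = 16$)
$G = 18306 + i \sqrt{1990}$ ($G = \sqrt{-1990} + 18306 = i \sqrt{1990} + 18306 = 18306 + i \sqrt{1990} \approx 18306.0 + 44.609 i$)
$P{\left(O \right)} = 13 O$ ($P{\left(O \right)} = O \left(-3 + 16\right) = O 13 = 13 O$)
$D{\left(M,r \right)} = -9$ ($D{\left(M,r \right)} = \left(-1\right) 9 = -9$)
$D{\left(P{\left(-3 \right)},109 \right)} + G = -9 + \left(18306 + i \sqrt{1990}\right) = 18297 + i \sqrt{1990}$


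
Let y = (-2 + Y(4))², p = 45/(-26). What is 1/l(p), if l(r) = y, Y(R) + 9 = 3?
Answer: 1/64 ≈ 0.015625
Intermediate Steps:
p = -45/26 (p = 45*(-1/26) = -45/26 ≈ -1.7308)
Y(R) = -6 (Y(R) = -9 + 3 = -6)
y = 64 (y = (-2 - 6)² = (-8)² = 64)
l(r) = 64
1/l(p) = 1/64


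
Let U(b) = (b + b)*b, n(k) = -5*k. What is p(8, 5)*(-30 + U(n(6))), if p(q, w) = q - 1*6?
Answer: 3540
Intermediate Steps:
U(b) = 2*b² (U(b) = (2*b)*b = 2*b²)
p(q, w) = -6 + q (p(q, w) = q - 6 = -6 + q)
p(8, 5)*(-30 + U(n(6))) = (-6 + 8)*(-30 + 2*(-5*6)²) = 2*(-30 + 2*(-30)²) = 2*(-30 + 2*900) = 2*(-30 + 1800) = 2*1770 = 3540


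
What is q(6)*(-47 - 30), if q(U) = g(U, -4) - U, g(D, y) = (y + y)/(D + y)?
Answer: 770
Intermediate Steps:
g(D, y) = 2*y/(D + y) (g(D, y) = (2*y)/(D + y) = 2*y/(D + y))
q(U) = -U - 8/(-4 + U) (q(U) = 2*(-4)/(U - 4) - U = 2*(-4)/(-4 + U) - U = -8/(-4 + U) - U = -U - 8/(-4 + U))
q(6)*(-47 - 30) = ((-8 - 1*6*(-4 + 6))/(-4 + 6))*(-47 - 30) = ((-8 - 1*6*2)/2)*(-77) = ((-8 - 12)/2)*(-77) = ((½)*(-20))*(-77) = -10*(-77) = 770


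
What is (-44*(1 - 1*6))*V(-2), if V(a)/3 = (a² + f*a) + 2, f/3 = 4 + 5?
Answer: -31680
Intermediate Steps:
f = 27 (f = 3*(4 + 5) = 3*9 = 27)
V(a) = 6 + 3*a² + 81*a (V(a) = 3*((a² + 27*a) + 2) = 3*(2 + a² + 27*a) = 6 + 3*a² + 81*a)
(-44*(1 - 1*6))*V(-2) = (-44*(1 - 1*6))*(6 + 3*(-2)² + 81*(-2)) = (-44*(1 - 6))*(6 + 3*4 - 162) = (-44*(-5))*(6 + 12 - 162) = 220*(-144) = -31680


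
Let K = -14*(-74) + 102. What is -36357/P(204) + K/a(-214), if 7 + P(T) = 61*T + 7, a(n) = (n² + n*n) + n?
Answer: -9038439/3106852 ≈ -2.9092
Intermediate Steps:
a(n) = n + 2*n² (a(n) = (n² + n²) + n = 2*n² + n = n + 2*n²)
P(T) = 61*T (P(T) = -7 + (61*T + 7) = -7 + (7 + 61*T) = 61*T)
K = 1138 (K = 1036 + 102 = 1138)
-36357/P(204) + K/a(-214) = -36357/(61*204) + 1138/((-214*(1 + 2*(-214)))) = -36357/12444 + 1138/((-214*(1 - 428))) = -36357*1/12444 + 1138/((-214*(-427))) = -12119/4148 + 1138/91378 = -12119/4148 + 1138*(1/91378) = -12119/4148 + 569/45689 = -9038439/3106852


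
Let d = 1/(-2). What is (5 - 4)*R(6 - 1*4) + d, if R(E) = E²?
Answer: 7/2 ≈ 3.5000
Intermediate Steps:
d = -½ ≈ -0.50000
(5 - 4)*R(6 - 1*4) + d = (5 - 4)*(6 - 1*4)² - ½ = 1*(6 - 4)² - ½ = 1*2² - ½ = 1*4 - ½ = 4 - ½ = 7/2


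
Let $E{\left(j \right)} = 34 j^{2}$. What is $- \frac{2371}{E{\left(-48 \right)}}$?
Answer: $- \frac{2371}{78336} \approx -0.030267$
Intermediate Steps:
$- \frac{2371}{E{\left(-48 \right)}} = - \frac{2371}{34 \left(-48\right)^{2}} = - \frac{2371}{34 \cdot 2304} = - \frac{2371}{78336}$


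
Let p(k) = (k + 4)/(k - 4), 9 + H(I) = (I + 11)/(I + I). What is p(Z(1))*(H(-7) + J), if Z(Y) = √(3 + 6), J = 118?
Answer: -761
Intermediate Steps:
H(I) = -9 + (11 + I)/(2*I) (H(I) = -9 + (I + 11)/(I + I) = -9 + (11 + I)/((2*I)) = -9 + (11 + I)*(1/(2*I)) = -9 + (11 + I)/(2*I))
Z(Y) = 3 (Z(Y) = √9 = 3)
p(k) = (4 + k)/(-4 + k)
p(Z(1))*(H(-7) + J) = ((4 + 3)/(-4 + 3))*((½)*(11 - 17*(-7))/(-7) + 118) = (7/(-1))*((½)*(-⅐)*(11 + 119) + 118) = (-1*7)*((½)*(-⅐)*130 + 118) = -7*(-65/7 + 118) = -7*761/7 = -761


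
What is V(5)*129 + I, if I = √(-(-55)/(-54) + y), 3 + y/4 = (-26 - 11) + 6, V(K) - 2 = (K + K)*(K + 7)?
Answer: 15738 + 7*I*√906/18 ≈ 15738.0 + 11.705*I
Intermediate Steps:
V(K) = 2 + 2*K*(7 + K) (V(K) = 2 + (K + K)*(K + 7) = 2 + (2*K)*(7 + K) = 2 + 2*K*(7 + K))
y = -136 (y = -12 + 4*((-26 - 11) + 6) = -12 + 4*(-37 + 6) = -12 + 4*(-31) = -12 - 124 = -136)
I = 7*I*√906/18 (I = √(-(-55)/(-54) - 136) = √(-(-55)*(-1)/54 - 136) = √(-1*55/54 - 136) = √(-55/54 - 136) = √(-7399/54) = 7*I*√906/18 ≈ 11.705*I)
V(5)*129 + I = (2 + 2*5² + 14*5)*129 + 7*I*√906/18 = (2 + 2*25 + 70)*129 + 7*I*√906/18 = (2 + 50 + 70)*129 + 7*I*√906/18 = 122*129 + 7*I*√906/18 = 15738 + 7*I*√906/18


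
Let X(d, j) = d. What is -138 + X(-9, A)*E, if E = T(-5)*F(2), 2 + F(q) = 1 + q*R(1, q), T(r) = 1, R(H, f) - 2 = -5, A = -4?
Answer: -75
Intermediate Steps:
R(H, f) = -3 (R(H, f) = 2 - 5 = -3)
F(q) = -1 - 3*q (F(q) = -2 + (1 + q*(-3)) = -2 + (1 - 3*q) = -1 - 3*q)
E = -7 (E = 1*(-1 - 3*2) = 1*(-1 - 6) = 1*(-7) = -7)
-138 + X(-9, A)*E = -138 - 9*(-7) = -138 + 63 = -75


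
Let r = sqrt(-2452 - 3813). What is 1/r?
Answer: -I*sqrt(6265)/6265 ≈ -0.012634*I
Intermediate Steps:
r = I*sqrt(6265) (r = sqrt(-6265) = I*sqrt(6265) ≈ 79.152*I)
1/r = 1/(I*sqrt(6265)) = -I*sqrt(6265)/6265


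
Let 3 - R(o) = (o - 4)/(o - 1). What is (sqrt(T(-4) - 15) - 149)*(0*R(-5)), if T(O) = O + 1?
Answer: 0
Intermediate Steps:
T(O) = 1 + O
R(o) = 3 - (-4 + o)/(-1 + o) (R(o) = 3 - (o - 4)/(o - 1) = 3 - (-4 + o)/(-1 + o))
(sqrt(T(-4) - 15) - 149)*(0*R(-5)) = (sqrt((1 - 4) - 15) - 149)*(0*((1 + 2*(-5))/(-1 - 5))) = (sqrt(-3 - 15) - 149)*(0*((1 - 10)/(-6))) = (sqrt(-18) - 149)*(0*(-1/6*(-9))) = (3*I*sqrt(2) - 149)*(0*(3/2)) = (-149 + 3*I*sqrt(2))*0 = 0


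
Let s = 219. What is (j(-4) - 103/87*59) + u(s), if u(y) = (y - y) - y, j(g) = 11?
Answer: -24173/87 ≈ -277.85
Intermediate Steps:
u(y) = -y (u(y) = 0 - y = -y)
(j(-4) - 103/87*59) + u(s) = (11 - 103/87*59) - 1*219 = (11 - 103*1/87*59) - 219 = (11 - 103/87*59) - 219 = (11 - 6077/87) - 219 = -5120/87 - 219 = -24173/87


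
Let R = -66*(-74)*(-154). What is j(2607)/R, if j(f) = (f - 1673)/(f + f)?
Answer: -467/1960818552 ≈ -2.3817e-7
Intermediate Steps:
j(f) = (-1673 + f)/(2*f) (j(f) = (-1673 + f)/((2*f)) = (-1673 + f)*(1/(2*f)) = (-1673 + f)/(2*f))
R = -752136 (R = 4884*(-154) = -752136)
j(2607)/R = ((½)*(-1673 + 2607)/2607)/(-752136) = ((½)*(1/2607)*934)*(-1/752136) = (467/2607)*(-1/752136) = -467/1960818552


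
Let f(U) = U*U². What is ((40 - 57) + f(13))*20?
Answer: 43600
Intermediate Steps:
f(U) = U³
((40 - 57) + f(13))*20 = ((40 - 57) + 13³)*20 = (-17 + 2197)*20 = 2180*20 = 43600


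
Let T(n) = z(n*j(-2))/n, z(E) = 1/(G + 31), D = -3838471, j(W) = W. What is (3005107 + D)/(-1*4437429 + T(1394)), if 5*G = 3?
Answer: 26221441104/139621801729 ≈ 0.18780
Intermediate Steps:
G = ⅗ (G = (⅕)*3 = ⅗ ≈ 0.60000)
z(E) = 5/158 (z(E) = 1/(⅗ + 31) = 1/(158/5) = 5/158)
T(n) = 5/(158*n)
(3005107 + D)/(-1*4437429 + T(1394)) = (3005107 - 3838471)/(-1*4437429 + (5/158)/1394) = -833364/(-4437429 + (5/158)*(1/1394)) = -833364/(-4437429 + 5/220252) = -833364/(-977352612103/220252) = -833364*(-220252/977352612103) = 26221441104/139621801729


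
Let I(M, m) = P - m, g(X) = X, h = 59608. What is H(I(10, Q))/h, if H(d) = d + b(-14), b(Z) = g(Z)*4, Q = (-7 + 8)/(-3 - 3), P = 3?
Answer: -317/357648 ≈ -0.00088635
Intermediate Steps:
Q = -⅙ (Q = 1/(-6) = 1*(-⅙) = -⅙ ≈ -0.16667)
I(M, m) = 3 - m
b(Z) = 4*Z (b(Z) = Z*4 = 4*Z)
H(d) = -56 + d (H(d) = d + 4*(-14) = d - 56 = -56 + d)
H(I(10, Q))/h = (-56 + (3 - 1*(-⅙)))/59608 = (-56 + (3 + ⅙))*(1/59608) = (-56 + 19/6)*(1/59608) = -317/6*1/59608 = -317/357648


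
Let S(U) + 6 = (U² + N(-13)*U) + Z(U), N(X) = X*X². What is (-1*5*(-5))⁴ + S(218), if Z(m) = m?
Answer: -40585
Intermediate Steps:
N(X) = X³
S(U) = -6 + U² - 2196*U (S(U) = -6 + ((U² + (-13)³*U) + U) = -6 + ((U² - 2197*U) + U) = -6 + (U² - 2196*U) = -6 + U² - 2196*U)
(-1*5*(-5))⁴ + S(218) = (-1*5*(-5))⁴ + (-6 + 218² - 2196*218) = (-5*(-5))⁴ + (-6 + 47524 - 478728) = 25⁴ - 431210 = 390625 - 431210 = -40585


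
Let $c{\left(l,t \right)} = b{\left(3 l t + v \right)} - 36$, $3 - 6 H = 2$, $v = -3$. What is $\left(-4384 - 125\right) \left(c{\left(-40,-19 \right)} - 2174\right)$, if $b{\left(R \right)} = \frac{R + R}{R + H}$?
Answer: $\frac{136027088154}{13663} \approx 9.9559 \cdot 10^{6}$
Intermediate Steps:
$H = \frac{1}{6}$ ($H = \frac{1}{2} - \frac{1}{3} = \frac{1}{6} \approx 0.16667$)
$b{\left(R \right)} = \frac{2 R}{\frac{1}{6} + R}$ ($b{\left(R \right)} = \frac{R + R}{R + \frac{1}{6}} = \frac{2 R}{\frac{1}{6} + R}$)
$c{\left(l,t \right)} = -36 + \frac{12 \left(-3 + 3 l t\right)}{-17 + 18 l t}$ ($c{\left(l,t \right)} = \frac{12 \left(3 l t - 3\right)}{1 + 6 \left(3 l t - 3\right)} - 36 = \frac{12 \left(-3 + 3 l t\right)}{1 + 6 \left(-3 + 3 l t\right)} - 36 = \frac{12 \left(-3 + 3 l t\right)}{1 + \left(-18 + 18 l t\right)} - 36 = \frac{12 \left(-3 + 3 l t\right)}{-17 + 18 l t} - 36 = -36 + \frac{12 \left(-3 + 3 l t\right)}{-17 + 18 l t}$)
$\left(-4384 - 125\right) \left(c{\left(-40,-19 \right)} - 2174\right) = \left(-4384 - 125\right) \left(\frac{36 \left(16 - \left(-680\right) \left(-19\right)\right)}{-17 + 18 \left(-40\right) \left(-19\right)} - 2174\right) = - 4509 \left(\frac{36 \left(16 - 12920\right)}{-17 + 13680} - 2174\right) = - 4509 \left(36 \cdot \frac{1}{13663} \left(-12904\right) - 2174\right) = - 4509 \left(- \frac{464544}{13663} - 2174\right) = \left(-4509\right) \left(- \frac{30167906}{13663}\right) = \frac{136027088154}{13663}$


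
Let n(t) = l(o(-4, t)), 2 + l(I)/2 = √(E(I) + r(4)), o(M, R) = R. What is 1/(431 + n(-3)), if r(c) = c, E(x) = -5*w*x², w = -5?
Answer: 427/181413 - 2*√229/181413 ≈ 0.0021869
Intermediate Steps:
E(x) = 25*x² (E(x) = -(-25)*x² = 25*x²)
l(I) = -4 + 2*√(4 + 25*I²) (l(I) = -4 + 2*√(25*I² + 4) = -4 + 2*√(4 + 25*I²))
n(t) = -4 + 2*√(4 + 25*t²)
1/(431 + n(-3)) = 1/(431 + (-4 + 2*√(4 + 25*(-3)²))) = 1/(431 + (-4 + 2*√(4 + 25*9))) = 1/(431 + (-4 + 2*√(4 + 225))) = 1/(431 + (-4 + 2*√229)) = 1/(427 + 2*√229)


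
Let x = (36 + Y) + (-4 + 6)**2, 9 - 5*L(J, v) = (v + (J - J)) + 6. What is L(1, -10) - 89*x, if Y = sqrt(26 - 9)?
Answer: -17787/5 - 89*sqrt(17) ≈ -3924.4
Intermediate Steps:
Y = sqrt(17) ≈ 4.1231
L(J, v) = 3/5 - v/5 (L(J, v) = 9/5 - ((v + (J - J)) + 6)/5 = 9/5 - ((v + 0) + 6)/5 = 9/5 - (v + 6)/5 = 9/5 - (6 + v)/5 = 9/5 + (-6/5 - v/5) = 3/5 - v/5)
x = 40 + sqrt(17) (x = (36 + sqrt(17)) + (-4 + 6)**2 = (36 + sqrt(17)) + 2**2 = (36 + sqrt(17)) + 4 = 40 + sqrt(17) ≈ 44.123)
L(1, -10) - 89*x = (3/5 - 1/5*(-10)) - 89*(40 + sqrt(17)) = (3/5 + 2) + (-3560 - 89*sqrt(17)) = 13/5 + (-3560 - 89*sqrt(17)) = -17787/5 - 89*sqrt(17)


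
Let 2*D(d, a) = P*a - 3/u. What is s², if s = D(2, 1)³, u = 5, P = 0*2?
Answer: 729/1000000 ≈ 0.00072900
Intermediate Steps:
P = 0
D(d, a) = -3/10 (D(d, a) = (0*a - 3/5)/2 = (0 - 3*⅕)/2 = (0 - ⅗)/2 = (½)*(-⅗) = -3/10)
s = -27/1000 (s = (-3/10)³ = -27/1000 ≈ -0.027000)
s² = (-27/1000)² = 729/1000000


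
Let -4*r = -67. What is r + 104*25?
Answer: 10467/4 ≈ 2616.8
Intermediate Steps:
r = 67/4 (r = -1/4*(-67) = 67/4 ≈ 16.750)
r + 104*25 = 67/4 + 104*25 = 67/4 + 2600 = 10467/4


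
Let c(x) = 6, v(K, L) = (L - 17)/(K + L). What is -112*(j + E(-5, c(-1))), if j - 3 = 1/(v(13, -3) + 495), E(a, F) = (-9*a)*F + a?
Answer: -14798000/493 ≈ -30016.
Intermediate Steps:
v(K, L) = (-17 + L)/(K + L)
E(a, F) = a - 9*F*a (E(a, F) = -9*F*a + a = a - 9*F*a)
j = 1480/493 (j = 3 + 1/((-17 - 3)/(13 - 3) + 495) = 3 + 1/(-20/10 + 495) = 3 + 1/((⅒)*(-20) + 495) = 3 + 1/(-2 + 495) = 3 + 1/493 = 1480/493 ≈ 3.0020)
-112*(j + E(-5, c(-1))) = -112*(1480/493 - 5*(1 - 9*6)) = -112*(1480/493 - 5*(1 - 54)) = -112*(1480/493 - 5*(-53)) = -112*(1480/493 + 265) = -112*132125/493 = -14798000/493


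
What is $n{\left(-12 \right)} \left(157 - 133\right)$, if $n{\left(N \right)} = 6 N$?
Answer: $-1728$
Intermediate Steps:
$n{\left(-12 \right)} \left(157 - 133\right) = 6 \left(-12\right) \left(157 - 133\right) = \left(-72\right) 24 = -1728$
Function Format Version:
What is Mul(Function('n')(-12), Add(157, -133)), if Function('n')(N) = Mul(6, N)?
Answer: -1728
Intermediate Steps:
Mul(Function('n')(-12), Add(157, -133)) = Mul(Mul(6, -12), Add(157, -133)) = Mul(-72, 24) = -1728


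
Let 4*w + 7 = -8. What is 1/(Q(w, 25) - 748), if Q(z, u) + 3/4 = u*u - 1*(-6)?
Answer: -4/471 ≈ -0.0084926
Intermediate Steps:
w = -15/4 (w = -7/4 + (¼)*(-8) = -7/4 - 2 = -15/4 ≈ -3.7500)
Q(z, u) = 21/4 + u² (Q(z, u) = -¾ + (u*u - 1*(-6)) = -¾ + (u² + 6) = -¾ + (6 + u²) = 21/4 + u²)
1/(Q(w, 25) - 748) = 1/((21/4 + 25²) - 748) = 1/((21/4 + 625) - 748) = 1/(2521/4 - 748) = 1/(-471/4) = -4/471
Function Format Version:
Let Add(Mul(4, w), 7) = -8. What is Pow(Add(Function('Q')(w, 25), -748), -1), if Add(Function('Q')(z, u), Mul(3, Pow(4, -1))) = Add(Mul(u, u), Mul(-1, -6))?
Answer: Rational(-4, 471) ≈ -0.0084926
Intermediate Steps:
w = Rational(-15, 4) (w = Add(Rational(-7, 4), Mul(Rational(1, 4), -8)) = Add(Rational(-7, 4), -2) = Rational(-15, 4) ≈ -3.7500)
Function('Q')(z, u) = Add(Rational(21, 4), Pow(u, 2)) (Function('Q')(z, u) = Add(Rational(-3, 4), Add(Mul(u, u), Mul(-1, -6))) = Add(Rational(-3, 4), Add(Pow(u, 2), 6)) = Add(Rational(-3, 4), Add(6, Pow(u, 2))) = Add(Rational(21, 4), Pow(u, 2)))
Pow(Add(Function('Q')(w, 25), -748), -1) = Pow(Add(Add(Rational(21, 4), Pow(25, 2)), -748), -1) = Pow(Add(Add(Rational(21, 4), 625), -748), -1) = Pow(Add(Rational(2521, 4), -748), -1) = Pow(Rational(-471, 4), -1) = Rational(-4, 471)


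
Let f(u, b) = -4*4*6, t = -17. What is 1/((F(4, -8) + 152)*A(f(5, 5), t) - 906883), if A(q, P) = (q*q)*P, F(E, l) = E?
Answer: -1/25347715 ≈ -3.9451e-8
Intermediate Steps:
f(u, b) = -96 (f(u, b) = -16*6 = -96)
A(q, P) = P*q² (A(q, P) = q²*P = P*q²)
1/((F(4, -8) + 152)*A(f(5, 5), t) - 906883) = 1/((4 + 152)*(-17*(-96)²) - 906883) = 1/(156*(-17*9216) - 906883) = 1/(156*(-156672) - 906883) = 1/(-24440832 - 906883) = 1/(-25347715) = -1/25347715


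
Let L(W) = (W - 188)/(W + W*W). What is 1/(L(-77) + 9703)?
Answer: 5852/56781691 ≈ 0.00010306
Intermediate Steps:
L(W) = (-188 + W)/(W + W**2)
1/(L(-77) + 9703) = 1/((-188 - 77)/((-77)*(1 - 77)) + 9703) = 1/(-1/77*(-265)/(-76) + 9703) = 1/(-1/77*(-1/76)*(-265) + 9703) = 1/(-265/5852 + 9703) = 1/(56781691/5852) = 5852/56781691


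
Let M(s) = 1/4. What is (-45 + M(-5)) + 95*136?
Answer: 51501/4 ≈ 12875.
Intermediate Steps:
M(s) = ¼
(-45 + M(-5)) + 95*136 = (-45 + ¼) + 95*136 = -179/4 + 12920 = 51501/4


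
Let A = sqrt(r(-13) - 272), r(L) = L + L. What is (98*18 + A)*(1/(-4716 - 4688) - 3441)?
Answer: -14270391765/2351 - 32359165*I*sqrt(298)/9404 ≈ -6.0699e+6 - 59401.0*I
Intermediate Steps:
r(L) = 2*L
A = I*sqrt(298) (A = sqrt(2*(-13) - 272) = sqrt(-26 - 272) = sqrt(-298) = I*sqrt(298) ≈ 17.263*I)
(98*18 + A)*(1/(-4716 - 4688) - 3441) = (98*18 + I*sqrt(298))*(1/(-4716 - 4688) - 3441) = (1764 + I*sqrt(298))*(1/(-9404) - 3441) = (1764 + I*sqrt(298))*(-1/9404 - 3441) = (1764 + I*sqrt(298))*(-32359165/9404) = -14270391765/2351 - 32359165*I*sqrt(298)/9404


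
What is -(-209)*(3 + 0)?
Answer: 627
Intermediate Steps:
-(-209)*(3 + 0) = -(-209)*3 = -19*(-33) = 627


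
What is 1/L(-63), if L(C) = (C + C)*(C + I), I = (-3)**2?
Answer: 1/6804 ≈ 0.00014697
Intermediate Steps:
I = 9
L(C) = 2*C*(9 + C) (L(C) = (C + C)*(C + 9) = (2*C)*(9 + C) = 2*C*(9 + C))
1/L(-63) = 1/(2*(-63)*(9 - 63)) = 1/(2*(-63)*(-54)) = 1/6804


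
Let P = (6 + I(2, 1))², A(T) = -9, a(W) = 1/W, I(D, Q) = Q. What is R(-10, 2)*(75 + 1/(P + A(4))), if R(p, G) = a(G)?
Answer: 3001/80 ≈ 37.513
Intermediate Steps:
R(p, G) = 1/G
P = 49 (P = (6 + 1)² = 7² = 49)
R(-10, 2)*(75 + 1/(P + A(4))) = (75 + 1/(49 - 9))/2 = (75 + 1/40)/2 = (½)*(3001/40) = 3001/80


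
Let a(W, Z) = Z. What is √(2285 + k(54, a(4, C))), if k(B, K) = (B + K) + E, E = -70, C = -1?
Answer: 18*√7 ≈ 47.624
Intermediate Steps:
k(B, K) = -70 + B + K (k(B, K) = (B + K) - 70 = -70 + B + K)
√(2285 + k(54, a(4, C))) = √(2285 + (-70 + 54 - 1)) = √(2285 - 17) = √2268 = 18*√7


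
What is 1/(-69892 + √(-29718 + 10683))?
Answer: -69892/4884910699 - 9*I*√235/4884910699 ≈ -1.4308e-5 - 2.8244e-8*I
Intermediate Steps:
1/(-69892 + √(-29718 + 10683)) = 1/(-69892 + √(-19035)) = 1/(-69892 + 9*I*√235)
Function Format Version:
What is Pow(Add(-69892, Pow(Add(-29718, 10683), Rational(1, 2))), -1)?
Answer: Add(Rational(-69892, 4884910699), Mul(Rational(-9, 4884910699), I, Pow(235, Rational(1, 2)))) ≈ Add(-1.4308e-5, Mul(-2.8244e-8, I))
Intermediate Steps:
Pow(Add(-69892, Pow(Add(-29718, 10683), Rational(1, 2))), -1) = Pow(Add(-69892, Pow(-19035, Rational(1, 2))), -1) = Pow(Add(-69892, Mul(9, I, Pow(235, Rational(1, 2)))), -1)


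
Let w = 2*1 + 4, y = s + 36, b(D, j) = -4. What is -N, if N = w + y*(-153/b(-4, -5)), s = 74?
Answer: -8427/2 ≈ -4213.5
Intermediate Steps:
y = 110 (y = 74 + 36 = 110)
w = 6 (w = 2 + 4 = 6)
N = 8427/2 (N = 6 + 110*(-153/(-4)) = 6 + 110*(-153*(-1/4)) = 6 + 110*(153/4) = 6 + 8415/2 = 8427/2 ≈ 4213.5)
-N = -1*8427/2 = -8427/2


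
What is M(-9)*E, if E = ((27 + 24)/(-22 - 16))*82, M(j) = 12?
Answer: -25092/19 ≈ -1320.6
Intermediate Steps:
E = -2091/19 (E = (51/(-38))*82 = (51*(-1/38))*82 = -51/38*82 = -2091/19 ≈ -110.05)
M(-9)*E = 12*(-2091/19) = -25092/19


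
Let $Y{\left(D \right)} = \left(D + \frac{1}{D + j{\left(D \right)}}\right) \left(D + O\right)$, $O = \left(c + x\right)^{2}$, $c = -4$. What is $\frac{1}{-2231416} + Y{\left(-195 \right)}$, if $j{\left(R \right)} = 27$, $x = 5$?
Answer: $\frac{1772757924697}{46859736} \approx 37831.0$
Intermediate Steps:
$O = 1$ ($O = \left(-4 + 5\right)^{2} = 1^{2} = 1$)
$Y{\left(D \right)} = \left(1 + D\right) \left(D + \frac{1}{27 + D}\right)$ ($Y{\left(D \right)} = \left(D + \frac{1}{D + 27}\right) \left(D + 1\right) = \left(D + \frac{1}{27 + D}\right) \left(1 + D\right) = \left(1 + D\right) \left(D + \frac{1}{27 + D}\right)$)
$\frac{1}{-2231416} + Y{\left(-195 \right)} = \frac{1}{-2231416} + \frac{1 + \left(-195\right)^{3} + 28 \left(-195\right) + 28 \left(-195\right)^{2}}{27 - 195} = - \frac{1}{2231416} + \frac{1 - 7414875 - 5460 + 28 \cdot 38025}{-168} = - \frac{1}{2231416} - \frac{1 - 7414875 - 5460 + 1064700}{168} = - \frac{1}{2231416} - - \frac{3177817}{84} = - \frac{1}{2231416} + \frac{3177817}{84} = \frac{1772757924697}{46859736}$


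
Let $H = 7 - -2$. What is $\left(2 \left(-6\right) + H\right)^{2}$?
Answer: $9$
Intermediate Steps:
$H = 9$ ($H = 7 + 2 = 9$)
$\left(2 \left(-6\right) + H\right)^{2} = \left(2 \left(-6\right) + 9\right)^{2} = \left(-12 + 9\right)^{2} = \left(-3\right)^{2} = 9$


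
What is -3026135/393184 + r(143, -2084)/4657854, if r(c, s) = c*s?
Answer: -7106234282249/915696833568 ≈ -7.7605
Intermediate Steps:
-3026135/393184 + r(143, -2084)/4657854 = -3026135/393184 + (143*(-2084))/4657854 = -3026135*1/393184 - 298012*1/4657854 = -3026135/393184 - 149006/2328927 = -7106234282249/915696833568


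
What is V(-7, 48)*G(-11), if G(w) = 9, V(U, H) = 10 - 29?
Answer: -171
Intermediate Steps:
V(U, H) = -19
V(-7, 48)*G(-11) = -19*9 = -171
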